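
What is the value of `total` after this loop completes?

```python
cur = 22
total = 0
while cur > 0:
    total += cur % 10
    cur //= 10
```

Sum digits of 22
`total` takes the values: 0 → 2 → 4

Answer: 4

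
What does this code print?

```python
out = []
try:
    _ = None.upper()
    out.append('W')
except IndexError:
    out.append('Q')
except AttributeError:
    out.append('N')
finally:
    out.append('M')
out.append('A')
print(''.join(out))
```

Execution trace: 'N' (except AttributeError) → 'M' (finally) → 'A' (after the try/except). Output: NMA

Answer: NMA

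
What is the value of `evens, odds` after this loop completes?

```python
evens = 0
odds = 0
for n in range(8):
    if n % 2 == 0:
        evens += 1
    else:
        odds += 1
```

Count evens and odds in range(8)
`evens, odds` takes the values: (0, 0) → (1, 0) → (1, 1) → (2, 1) → (2, 2) → (3, 2) → (3, 3) → (4, 3) → (4, 4)

Answer: 4, 4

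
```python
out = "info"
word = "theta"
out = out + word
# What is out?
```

Trace:
`out = "info"` → out = 'info'
`word = "theta"` → word = 'theta'
`out = out + word` → out = 'infotheta'
So out = 'infotheta'

Answer: 'infotheta'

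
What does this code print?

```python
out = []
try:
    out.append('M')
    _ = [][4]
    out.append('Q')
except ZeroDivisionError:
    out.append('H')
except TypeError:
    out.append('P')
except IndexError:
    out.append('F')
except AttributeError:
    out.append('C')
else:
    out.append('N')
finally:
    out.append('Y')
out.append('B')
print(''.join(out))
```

Execution trace: 'M' (try body) → 'F' (except IndexError) → 'Y' (finally) → 'B' (after the try/except). Output: MFYB

Answer: MFYB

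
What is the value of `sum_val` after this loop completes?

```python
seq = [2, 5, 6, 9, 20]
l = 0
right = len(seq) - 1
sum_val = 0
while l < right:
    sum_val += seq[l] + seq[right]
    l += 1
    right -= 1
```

Sum of pairs from ends
`sum_val` takes the values: 0 → 22 → 36

Answer: 36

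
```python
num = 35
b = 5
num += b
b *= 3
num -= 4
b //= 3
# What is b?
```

Trace:
`num = 35` → num = 35
`b = 5` → b = 5
`num += b` → num = 40
`b *= 3` → b = 15
`num -= 4` → num = 36
`b //= 3` → b = 5
So b = 5

Answer: 5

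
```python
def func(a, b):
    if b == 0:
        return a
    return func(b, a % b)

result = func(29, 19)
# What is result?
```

func(29, 19) -> func(19, 10) -> func(10, 9) -> func(9, 1) -> func(1, 0) -> 1

Answer: 1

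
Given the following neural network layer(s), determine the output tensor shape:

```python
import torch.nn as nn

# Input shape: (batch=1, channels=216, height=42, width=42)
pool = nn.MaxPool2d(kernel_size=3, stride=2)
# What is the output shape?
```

Input: (1, 216, 42, 42) -> Output: (1, 216, 20, 20)

Answer: (1, 216, 20, 20)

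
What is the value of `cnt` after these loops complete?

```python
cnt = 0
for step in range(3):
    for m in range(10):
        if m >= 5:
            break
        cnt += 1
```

Inner breaks at 5, outer runs 3 times
`cnt` takes the values: 0 → 1 → 2 → 3 → 4 → 5 → 6 → 7 → 8 → 9 → 10 → 11 → 12 → 13 → 14 → 15

Answer: 15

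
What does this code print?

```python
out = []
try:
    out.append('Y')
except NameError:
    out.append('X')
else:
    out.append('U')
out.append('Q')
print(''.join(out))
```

Execution trace: 'Y' (try body, no exception) → 'U' (else) → 'Q' (after the try/except). Output: YUQ

Answer: YUQ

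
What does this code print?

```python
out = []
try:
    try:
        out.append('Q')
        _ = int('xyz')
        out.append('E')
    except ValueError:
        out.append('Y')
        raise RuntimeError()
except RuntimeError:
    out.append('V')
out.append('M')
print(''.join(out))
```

Execution trace: 'Q' (inner try body) → 'Y' (inner except ValueError) → 'V' (outer except RuntimeError) → 'M' (after the try/except). Output: QYVM

Answer: QYVM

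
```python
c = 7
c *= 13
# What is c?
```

Trace:
`c = 7` → c = 7
`c *= 13` → c = 91
So c = 91

Answer: 91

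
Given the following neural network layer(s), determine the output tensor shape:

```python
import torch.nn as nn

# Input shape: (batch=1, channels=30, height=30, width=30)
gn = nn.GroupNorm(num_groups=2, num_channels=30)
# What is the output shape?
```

Input: (1, 30, 30, 30) -> Output: (1, 30, 30, 30)

Answer: (1, 30, 30, 30)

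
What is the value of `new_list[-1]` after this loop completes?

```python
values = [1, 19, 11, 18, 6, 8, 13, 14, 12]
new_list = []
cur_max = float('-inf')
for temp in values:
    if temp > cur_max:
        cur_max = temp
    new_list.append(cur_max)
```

Running max ends at 19
`new_list` takes the values: [] → [1] → [1, 19] → [1, 19, 19] → [1, 19, 19, 19] → [1, 19, 19, 19, 19] → [1, 19, 19, 19, 19, 19] → [1, 19, 19, 19, 19, 19, 19] → [1, 19, 19, 19, 19, 19, 19, 19] → [1, 19, 19, 19, 19, 19, 19, 19, 19]
So `new_list[-1]` = 19

Answer: 19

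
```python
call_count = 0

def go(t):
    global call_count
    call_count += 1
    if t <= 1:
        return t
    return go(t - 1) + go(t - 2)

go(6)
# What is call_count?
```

Calls(t) = 1 + Calls(t-1) + Calls(t-2); Calls(0)=Calls(1)=1. For t=6 this gives 25.

Answer: 25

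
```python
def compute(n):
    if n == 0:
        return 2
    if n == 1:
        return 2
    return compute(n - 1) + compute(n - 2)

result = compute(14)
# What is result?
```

Build up from base cases: compute(0)=2, compute(1)=2, compute(2)=4, compute(3)=6, compute(4)=10, compute(5)=16, compute(6)=26, ..., compute(14)=1220

Answer: 1220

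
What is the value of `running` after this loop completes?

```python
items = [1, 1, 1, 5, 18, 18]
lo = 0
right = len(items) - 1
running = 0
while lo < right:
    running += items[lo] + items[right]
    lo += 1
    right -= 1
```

Sum of pairs from ends
`running` takes the values: 0 → 19 → 38 → 44

Answer: 44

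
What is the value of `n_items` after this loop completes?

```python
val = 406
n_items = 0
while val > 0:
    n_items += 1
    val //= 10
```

Count digits by repeated division by 10
`n_items` takes the values: 0 → 1 → 2 → 3

Answer: 3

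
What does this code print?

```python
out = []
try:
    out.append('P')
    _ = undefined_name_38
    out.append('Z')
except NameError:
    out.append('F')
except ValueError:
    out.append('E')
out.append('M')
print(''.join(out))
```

Execution trace: 'P' (try body) → 'F' (except NameError) → 'M' (after the try/except). Output: PFM

Answer: PFM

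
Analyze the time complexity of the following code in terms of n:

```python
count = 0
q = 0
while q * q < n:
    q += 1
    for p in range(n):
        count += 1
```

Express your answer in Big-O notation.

Each loop level contributes: √n × n. Multiplying the contributions gives O(n√n).

Answer: O(n√n)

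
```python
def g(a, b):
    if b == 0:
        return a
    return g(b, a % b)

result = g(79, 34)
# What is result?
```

g(79, 34) -> g(34, 11) -> g(11, 1) -> g(1, 0) -> 1

Answer: 1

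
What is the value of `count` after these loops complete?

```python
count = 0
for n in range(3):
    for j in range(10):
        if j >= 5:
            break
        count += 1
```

Inner breaks at 5, outer runs 3 times
`count` takes the values: 0 → 1 → 2 → 3 → 4 → 5 → 6 → 7 → 8 → 9 → 10 → 11 → 12 → 13 → 14 → 15

Answer: 15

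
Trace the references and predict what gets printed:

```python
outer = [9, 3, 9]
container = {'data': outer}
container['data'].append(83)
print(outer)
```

Key concept: dict holds reference to list.
Step by step:
`outer = [9, 3, 9]` → outer = [9, 3, 9]
`container = {'data': outer}` → container = {'data': [9, 3, 9]}
`container['data'].append(83)` → outer = [9, 3, 9, 83]; container = {'data': [9, 3, 9, 83]}
`print(outer)` → prints [9, 3, 9, 83]

Answer: [9, 3, 9, 83]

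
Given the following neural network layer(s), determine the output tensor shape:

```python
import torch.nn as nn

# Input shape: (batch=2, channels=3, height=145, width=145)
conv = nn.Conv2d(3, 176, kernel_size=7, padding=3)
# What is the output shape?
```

Input: (2, 3, 145, 145) -> Output: (2, 176, 145, 145)

Answer: (2, 176, 145, 145)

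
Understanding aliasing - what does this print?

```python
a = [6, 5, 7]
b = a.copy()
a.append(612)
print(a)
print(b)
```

Key concept: list.copy() creates independent copy.
Step by step:
`a = [6, 5, 7]` → a = [6, 5, 7]
`b = a.copy()` → b = [6, 5, 7]
`a.append(612)` → a = [6, 5, 7, 612]
`print(a)` → prints [6, 5, 7, 612]
`print(b)` → prints [6, 5, 7]

Answer:
[6, 5, 7, 612]
[6, 5, 7]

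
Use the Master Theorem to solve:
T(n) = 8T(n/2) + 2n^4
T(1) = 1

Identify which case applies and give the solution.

a=8, b=2, f(n)=2n^4. log_2(8) = 3. Since c=4 > 3 and the regularity condition holds (8(n/2)^4 = (8/2^4)n^4 with 8/2^4 < 1), Case 3 applies: T(n) = Θ(f(n)) = O(n^4).

Answer: O(n^4) - Case 3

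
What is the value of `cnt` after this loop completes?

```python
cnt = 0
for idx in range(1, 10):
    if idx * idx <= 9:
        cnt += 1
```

Count numbers where idx² ≤ 9
`cnt` takes the values: 0 → 1 → 2 → 3

Answer: 3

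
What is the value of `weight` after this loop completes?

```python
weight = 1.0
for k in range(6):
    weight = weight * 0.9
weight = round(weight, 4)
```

Exponential decay: 1.0 * 0.9^6
`weight` takes the values: 1.0 → 0.9 → 0.81 → 0.729 → 0.6561 → 0.59049 → 0.531441 → 0.5314

Answer: 0.5314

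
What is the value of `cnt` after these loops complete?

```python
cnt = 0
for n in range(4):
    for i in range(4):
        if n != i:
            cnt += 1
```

4² - 4 (exclude diagonal)
`cnt` takes the values: 0 → 1 → 2 → 3 → 4 → 5 → 6 → 7 → 8 → 9 → 10 → 11 → 12

Answer: 12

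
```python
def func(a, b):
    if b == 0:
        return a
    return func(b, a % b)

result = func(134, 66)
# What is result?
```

func(134, 66) -> func(66, 2) -> func(2, 0) -> 2

Answer: 2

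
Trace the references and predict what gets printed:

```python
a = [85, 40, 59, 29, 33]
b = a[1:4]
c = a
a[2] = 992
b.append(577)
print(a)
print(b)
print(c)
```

Key concept: slice vs alias.
Step by step:
`a = [85, 40, 59, 29, 33]` → a = [85, 40, 59, 29, 33]
`b = a[1:4]` → b = [40, 59, 29]
`c = a` → c = [85, 40, 59, 29, 33] (same object as a)
`a[2] = 992` → a = [85, 40, 992, 29, 33] (same object as c); c = [85, 40, 992, 29, 33] (same object as a)
`b.append(577)` → b = [40, 59, 29, 577]
`print(a)` → prints [85, 40, 992, 29, 33]
`print(b)` → prints [40, 59, 29, 577]
`print(c)` → prints [85, 40, 992, 29, 33]

Answer:
[85, 40, 992, 29, 33]
[40, 59, 29, 577]
[85, 40, 992, 29, 33]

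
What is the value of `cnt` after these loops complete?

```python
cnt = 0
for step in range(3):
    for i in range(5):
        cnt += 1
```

3 * 5 = 15
`cnt` takes the values: 0 → 1 → 2 → 3 → 4 → 5 → 6 → 7 → 8 → 9 → 10 → 11 → 12 → 13 → 14 → 15

Answer: 15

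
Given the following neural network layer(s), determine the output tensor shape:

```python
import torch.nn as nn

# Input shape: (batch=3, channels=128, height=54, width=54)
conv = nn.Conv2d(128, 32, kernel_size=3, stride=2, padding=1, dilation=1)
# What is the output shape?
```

Input: (3, 128, 54, 54) -> Output: (3, 32, 27, 27)

Answer: (3, 32, 27, 27)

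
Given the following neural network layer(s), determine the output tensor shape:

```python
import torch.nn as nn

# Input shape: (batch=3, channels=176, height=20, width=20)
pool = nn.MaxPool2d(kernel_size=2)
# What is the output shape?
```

Input: (3, 176, 20, 20) -> Output: (3, 176, 10, 10)

Answer: (3, 176, 10, 10)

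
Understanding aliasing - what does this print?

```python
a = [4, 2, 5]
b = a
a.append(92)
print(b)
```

Key concept: basic list aliasing.
Step by step:
`a = [4, 2, 5]` → a = [4, 2, 5]
`b = a` → b = [4, 2, 5] (same object as a)
`a.append(92)` → a = [4, 2, 5, 92] (same object as b); b = [4, 2, 5, 92] (same object as a)
`print(b)` → prints [4, 2, 5, 92]

Answer: [4, 2, 5, 92]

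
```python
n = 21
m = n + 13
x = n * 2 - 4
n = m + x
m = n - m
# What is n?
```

Trace:
`n = 21` → n = 21
`m = n + 13` → m = 34
`x = n * 2 - 4` → x = 38
`n = m + x` → n = 72
`m = n - m` → m = 38
So n = 72

Answer: 72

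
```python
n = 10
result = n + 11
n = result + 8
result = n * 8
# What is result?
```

Trace:
`n = 10` → n = 10
`result = n + 11` → result = 21
`n = result + 8` → n = 29
`result = n * 8` → result = 232
So result = 232

Answer: 232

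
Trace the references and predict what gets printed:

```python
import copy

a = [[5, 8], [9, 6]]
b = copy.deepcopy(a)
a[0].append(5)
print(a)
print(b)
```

Key concept: deep copy is fully independent.
Step by step:
`a = [[5, 8], [9, 6]]` → a = [[5, 8], [9, 6]]
`b = copy.deepcopy(a)` → b = [[5, 8], [9, 6]]
`a[0].append(5)` → a = [[5, 8, 5], [9, 6]]
`print(a)` → prints [[5, 8, 5], [9, 6]]
`print(b)` → prints [[5, 8], [9, 6]]

Answer:
[[5, 8, 5], [9, 6]]
[[5, 8], [9, 6]]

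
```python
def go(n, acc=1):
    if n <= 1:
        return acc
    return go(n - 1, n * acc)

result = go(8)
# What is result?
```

Accumulator trace (n, acc): (8, 1) -> (7, 8) -> (6, 56) -> (5, 336) -> (4, 1680) -> (3, 6720) -> (2, 20160) -> (1, 40320) -> return 40320

Answer: 40320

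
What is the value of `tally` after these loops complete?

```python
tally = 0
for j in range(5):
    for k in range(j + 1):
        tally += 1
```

Triangle: 1 + 2 + ... + 5
`tally` takes the values: 0 → 1 → 2 → 3 → 4 → 5 → 6 → 7 → 8 → 9 → 10 → 11 → 12 → 13 → 14 → 15

Answer: 15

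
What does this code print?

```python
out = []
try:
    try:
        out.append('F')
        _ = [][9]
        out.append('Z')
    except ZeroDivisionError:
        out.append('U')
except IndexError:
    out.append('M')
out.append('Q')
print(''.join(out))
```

Execution trace: 'F' (try body) → 'M' (outer except IndexError) → 'Q' (after the try/except). Output: FMQ

Answer: FMQ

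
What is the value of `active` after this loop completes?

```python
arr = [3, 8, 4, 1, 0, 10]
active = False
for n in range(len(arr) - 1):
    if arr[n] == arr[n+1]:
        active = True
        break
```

Check consecutive duplicates in [3, 8, 4, 1, 0, 10]
`active` takes the values: False

Answer: False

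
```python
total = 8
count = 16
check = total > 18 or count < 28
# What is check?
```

Trace:
`total = 8` → total = 8
`count = 16` → count = 16
`check = total > 18 or count < 28` → check = True
So check = True

Answer: True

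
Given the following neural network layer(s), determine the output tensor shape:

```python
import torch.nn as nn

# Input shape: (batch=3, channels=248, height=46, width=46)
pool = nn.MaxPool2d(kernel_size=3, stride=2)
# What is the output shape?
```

Input: (3, 248, 46, 46) -> Output: (3, 248, 22, 22)

Answer: (3, 248, 22, 22)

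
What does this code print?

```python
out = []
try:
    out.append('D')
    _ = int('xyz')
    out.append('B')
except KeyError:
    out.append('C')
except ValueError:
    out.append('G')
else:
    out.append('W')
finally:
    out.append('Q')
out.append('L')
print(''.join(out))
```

Execution trace: 'D' (try body) → 'G' (except ValueError) → 'Q' (finally) → 'L' (after the try/except). Output: DGQL

Answer: DGQL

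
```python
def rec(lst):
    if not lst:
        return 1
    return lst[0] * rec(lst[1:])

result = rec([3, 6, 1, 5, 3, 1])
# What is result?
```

Product over [3, 6, 1, 5, 3, 1] = 3 * 6 * 1 * 5 * 3 * 1 = 270

Answer: 270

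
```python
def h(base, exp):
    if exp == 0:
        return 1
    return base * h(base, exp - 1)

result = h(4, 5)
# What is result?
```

h(4, 5) = 4 * 4 * 4 * 4 * 4 = 1024

Answer: 1024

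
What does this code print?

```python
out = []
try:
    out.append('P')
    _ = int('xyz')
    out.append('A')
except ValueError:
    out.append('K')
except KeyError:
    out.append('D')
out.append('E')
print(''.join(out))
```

Execution trace: 'P' (try body) → 'K' (except ValueError) → 'E' (after the try/except). Output: PKE

Answer: PKE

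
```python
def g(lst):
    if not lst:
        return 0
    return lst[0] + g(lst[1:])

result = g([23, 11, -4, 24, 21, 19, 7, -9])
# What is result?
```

23 + 11 + (-4) + 24 + 21 + 19 + 7 + (-9) + 0 = 92

Answer: 92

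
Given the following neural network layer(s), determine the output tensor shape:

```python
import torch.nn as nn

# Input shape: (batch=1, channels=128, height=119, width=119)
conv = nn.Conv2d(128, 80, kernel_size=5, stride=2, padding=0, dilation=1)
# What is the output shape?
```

Input: (1, 128, 119, 119) -> Output: (1, 80, 58, 58)

Answer: (1, 80, 58, 58)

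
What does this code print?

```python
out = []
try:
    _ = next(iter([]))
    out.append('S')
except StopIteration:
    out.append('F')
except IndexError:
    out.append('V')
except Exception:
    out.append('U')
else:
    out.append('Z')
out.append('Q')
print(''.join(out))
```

Execution trace: 'F' (except StopIteration) → 'Q' (after the try/except). Output: FQ

Answer: FQ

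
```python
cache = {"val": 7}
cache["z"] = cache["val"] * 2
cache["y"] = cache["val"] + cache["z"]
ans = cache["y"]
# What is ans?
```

Trace:
`cache = {"val": 7}` → cache = {'val': 7}
`cache["z"] = cache["val"] * 2` → cache = {'val': 7, 'z': 14}
`cache["y"] = cache["val"] + cache["z"]` → cache = {'val': 7, 'z': 14, 'y': 21}
`ans = cache["y"]` → ans = 21
So ans = 21

Answer: 21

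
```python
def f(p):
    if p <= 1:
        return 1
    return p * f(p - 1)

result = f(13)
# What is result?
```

f(13) = 13 * 12 * 11 * 10 * 9 * 8 * 7 * 6 * 5 * 4 * 3 * 2 * 1 = 6227020800

Answer: 6227020800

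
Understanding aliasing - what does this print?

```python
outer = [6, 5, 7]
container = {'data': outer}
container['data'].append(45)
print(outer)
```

Key concept: dict holds reference to list.
Step by step:
`outer = [6, 5, 7]` → outer = [6, 5, 7]
`container = {'data': outer}` → container = {'data': [6, 5, 7]}
`container['data'].append(45)` → outer = [6, 5, 7, 45]; container = {'data': [6, 5, 7, 45]}
`print(outer)` → prints [6, 5, 7, 45]

Answer: [6, 5, 7, 45]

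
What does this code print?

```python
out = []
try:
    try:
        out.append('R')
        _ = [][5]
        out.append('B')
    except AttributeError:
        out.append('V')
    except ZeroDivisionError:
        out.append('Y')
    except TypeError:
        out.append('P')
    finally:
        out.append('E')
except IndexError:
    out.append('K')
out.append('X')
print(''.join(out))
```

Execution trace: 'R' (try body) → 'E' (finally) → 'K' (outer except IndexError) → 'X' (after the try/except). Output: REKX

Answer: REKX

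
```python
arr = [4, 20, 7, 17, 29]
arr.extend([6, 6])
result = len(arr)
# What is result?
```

Trace:
`arr = [4, 20, 7, 17, 29]` → arr = [4, 20, 7, 17, 29]
`arr.extend([6, 6])` → arr = [4, 20, 7, 17, 29, 6, 6]
`result = len(arr)` → result = 7
So result = 7

Answer: 7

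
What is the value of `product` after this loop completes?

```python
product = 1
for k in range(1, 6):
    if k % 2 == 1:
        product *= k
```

Product of odd numbers 1 to 5
`product` takes the values: 1 → 3 → 15

Answer: 15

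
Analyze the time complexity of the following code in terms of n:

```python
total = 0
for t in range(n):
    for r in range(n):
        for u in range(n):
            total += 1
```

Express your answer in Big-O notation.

Each loop level contributes: n × n × n. Multiplying the contributions gives O(n^3).

Answer: O(n^3)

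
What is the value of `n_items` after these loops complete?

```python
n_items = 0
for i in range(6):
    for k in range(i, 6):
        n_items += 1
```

Upper triangle: 6 + 5 + ... + 1
`n_items` takes the values: 0 → 1 → 2 → 3 → 4 → 5 → 6 → 7 → 8 → 9 → 10 → 11 → 12 → 13 → 14 → 15 → 16 → 17 → 18 → 19 → 20 → 21

Answer: 21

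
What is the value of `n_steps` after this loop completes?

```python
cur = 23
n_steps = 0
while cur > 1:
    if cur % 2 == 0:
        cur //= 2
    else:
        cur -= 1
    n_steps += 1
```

Steps to reduce 23 to 1
`n_steps` takes the values: 0 → 1 → 2 → 3 → 4 → 5 → 6 → 7

Answer: 7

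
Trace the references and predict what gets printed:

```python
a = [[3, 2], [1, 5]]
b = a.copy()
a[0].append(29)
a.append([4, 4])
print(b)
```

Key concept: shallow copy with nested lists.
Step by step:
`a = [[3, 2], [1, 5]]` → a = [[3, 2], [1, 5]]
`b = a.copy()` → b = [[3, 2], [1, 5]]
`a[0].append(29)` → a = [[3, 2, 29], [1, 5]]; b = [[3, 2, 29], [1, 5]]
`a.append([4, 4])` → a = [[3, 2, 29], [1, 5], [4, 4]]
`print(b)` → prints [[3, 2, 29], [1, 5]]

Answer: [[3, 2, 29], [1, 5]]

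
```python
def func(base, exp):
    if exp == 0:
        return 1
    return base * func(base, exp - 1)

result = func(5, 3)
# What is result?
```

func(5, 3) = 5 * 5 * 5 = 125

Answer: 125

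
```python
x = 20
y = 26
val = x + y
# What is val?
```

Trace:
`x = 20` → x = 20
`y = 26` → y = 26
`val = x + y` → val = 46
So val = 46

Answer: 46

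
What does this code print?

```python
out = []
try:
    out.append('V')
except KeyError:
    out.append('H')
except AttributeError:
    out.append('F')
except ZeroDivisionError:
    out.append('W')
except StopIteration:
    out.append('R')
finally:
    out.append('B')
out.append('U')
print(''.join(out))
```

Execution trace: 'V' (try body, no exception) → 'B' (finally) → 'U' (after the try/except). Output: VBU

Answer: VBU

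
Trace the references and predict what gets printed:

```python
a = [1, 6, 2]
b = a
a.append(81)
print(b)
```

Key concept: basic list aliasing.
Step by step:
`a = [1, 6, 2]` → a = [1, 6, 2]
`b = a` → b = [1, 6, 2] (same object as a)
`a.append(81)` → a = [1, 6, 2, 81] (same object as b); b = [1, 6, 2, 81] (same object as a)
`print(b)` → prints [1, 6, 2, 81]

Answer: [1, 6, 2, 81]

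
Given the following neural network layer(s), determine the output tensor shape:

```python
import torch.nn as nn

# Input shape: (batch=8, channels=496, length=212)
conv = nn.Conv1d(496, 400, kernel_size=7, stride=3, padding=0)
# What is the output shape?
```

Input: (8, 496, 212) -> Output: (8, 400, 69)

Answer: (8, 400, 69)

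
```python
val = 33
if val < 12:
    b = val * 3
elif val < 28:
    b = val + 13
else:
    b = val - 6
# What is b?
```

Trace:
`val = 33` → val = 33
`if val < 12: ...` → val < 12 is False, val < 28 is False, take else branch → b = 27
So b = 27

Answer: 27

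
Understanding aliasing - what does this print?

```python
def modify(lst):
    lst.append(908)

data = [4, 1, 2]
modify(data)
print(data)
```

Key concept: function modifies passed list.
Step by step:
`data = [4, 1, 2]` → data = [4, 1, 2]
`modify(data)` → data = [4, 1, 2, 908]
`print(data)` → prints [4, 1, 2, 908]

Answer: [4, 1, 2, 908]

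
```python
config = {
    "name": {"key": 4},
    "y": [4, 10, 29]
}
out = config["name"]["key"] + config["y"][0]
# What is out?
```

Trace:
`config = { ...` → config = {'name': {'key': 4}, 'y': [4, 10, 29]}
`out = config["name"]["key"] + config["y"][0]` → out = 8
So out = 8

Answer: 8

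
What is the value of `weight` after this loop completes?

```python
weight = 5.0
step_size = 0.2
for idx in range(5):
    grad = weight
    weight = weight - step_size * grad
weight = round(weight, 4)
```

Gradient descent: w = 5.0 * (1 - 0.2)^5
`weight` takes the values: 5.0 → 4.0 → 3.2 → 2.56 → 2.048 → 1.6384

Answer: 1.6384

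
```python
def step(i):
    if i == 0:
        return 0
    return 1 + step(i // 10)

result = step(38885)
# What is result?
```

Count of digits of 38885: 5

Answer: 5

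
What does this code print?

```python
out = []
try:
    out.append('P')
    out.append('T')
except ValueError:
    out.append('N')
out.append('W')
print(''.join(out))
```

Execution trace: 'P' (try body) → 'T' (try body, no exception) → 'W' (after the try/except). Output: PTW

Answer: PTW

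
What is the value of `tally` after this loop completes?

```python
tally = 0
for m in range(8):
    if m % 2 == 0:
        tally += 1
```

Count numbers divisible by 2 in range(8)
`tally` takes the values: 0 → 1 → 2 → 3 → 4

Answer: 4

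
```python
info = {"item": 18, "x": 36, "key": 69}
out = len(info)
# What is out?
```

Trace:
`info = {"item": 18, "x": 36, "key": 69}` → info = {'item': 18, 'x': 36, 'key': 69}
`out = len(info)` → out = 3
So out = 3

Answer: 3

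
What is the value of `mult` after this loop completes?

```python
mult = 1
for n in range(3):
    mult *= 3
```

3^3 = 27
`mult` takes the values: 1 → 3 → 9 → 27

Answer: 27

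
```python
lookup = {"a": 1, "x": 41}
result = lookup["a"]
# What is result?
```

Trace:
`lookup = {"a": 1, "x": 41}` → lookup = {'a': 1, 'x': 41}
`result = lookup["a"]` → result = 1
So result = 1

Answer: 1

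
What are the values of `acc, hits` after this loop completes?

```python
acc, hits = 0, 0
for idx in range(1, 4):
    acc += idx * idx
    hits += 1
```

Sum of squares and count
`acc, hits` takes the values: (0, 0) → (1, 0) → (1, 1) → (5, 1) → (5, 2) → (14, 2) → (14, 3)

Answer: 14, 3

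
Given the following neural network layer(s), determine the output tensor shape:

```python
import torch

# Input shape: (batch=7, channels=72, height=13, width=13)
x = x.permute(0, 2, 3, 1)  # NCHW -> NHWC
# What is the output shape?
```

Input: (7, 72, 13, 13) -> Output: (7, 13, 13, 72)

Answer: (7, 13, 13, 72)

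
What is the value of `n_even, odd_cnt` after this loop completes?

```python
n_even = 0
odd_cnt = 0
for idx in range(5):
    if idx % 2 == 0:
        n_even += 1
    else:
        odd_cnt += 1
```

Count evens and odds in range(5)
`n_even, odd_cnt` takes the values: (0, 0) → (1, 0) → (1, 1) → (2, 1) → (2, 2) → (3, 2)

Answer: 3, 2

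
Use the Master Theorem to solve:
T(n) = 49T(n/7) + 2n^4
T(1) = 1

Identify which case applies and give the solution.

a=49, b=7, f(n)=2n^4. log_7(49) = 2. Since c=4 > 2 and the regularity condition holds (49(n/7)^4 = (49/7^4)n^4 with 49/7^4 < 1), Case 3 applies: T(n) = Θ(f(n)) = O(n^4).

Answer: O(n^4) - Case 3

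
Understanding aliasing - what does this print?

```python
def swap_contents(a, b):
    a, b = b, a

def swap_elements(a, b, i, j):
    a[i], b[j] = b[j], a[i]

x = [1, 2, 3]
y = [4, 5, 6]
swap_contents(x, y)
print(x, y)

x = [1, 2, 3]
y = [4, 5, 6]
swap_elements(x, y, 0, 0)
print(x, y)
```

Key concept: parameter rebinding vs mutation.
Step by step:
`x = [1, 2, 3]` → x = [1, 2, 3]
`y = [4, 5, 6]` → y = [4, 5, 6]
`swap_contents(x, y)` → no visible change to tracked variables
`print(x, y)` → prints [1, 2, 3] [4, 5, 6]
`x = [1, 2, 3]` → x = [1, 2, 3]
`y = [4, 5, 6]` → y = [4, 5, 6]
`swap_elements(x, y, 0, 0)` → x = [4, 2, 3]; y = [1, 5, 6]
`print(x, y)` → prints [4, 2, 3] [1, 5, 6]

Answer:
[1, 2, 3] [4, 5, 6]
[4, 2, 3] [1, 5, 6]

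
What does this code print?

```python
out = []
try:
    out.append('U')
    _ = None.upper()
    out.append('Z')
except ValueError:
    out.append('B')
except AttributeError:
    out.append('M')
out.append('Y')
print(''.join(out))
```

Execution trace: 'U' (try body) → 'M' (except AttributeError) → 'Y' (after the try/except). Output: UMY

Answer: UMY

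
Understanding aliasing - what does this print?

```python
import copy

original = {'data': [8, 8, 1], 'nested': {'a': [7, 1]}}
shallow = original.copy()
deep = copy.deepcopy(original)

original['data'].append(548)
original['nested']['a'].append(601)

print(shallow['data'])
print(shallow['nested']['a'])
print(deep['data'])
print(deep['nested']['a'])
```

Key concept: comparing shallow vs deep copy.
Step by step:
`original = {'data': [8, 8, 1], 'nested': {'a': [7, 1]}}` → original = {'data': [8, 8, 1], 'nested': {'a': [7, 1]}}
`shallow = original.copy()` → shallow = {'data': [8, 8, 1], 'nested': {'a': [7, 1]}}
`deep = copy.deepcopy(original)` → deep = {'data': [8, 8, 1], 'nested': {'a': [7, 1]}}
`original['data'].append(548)` → original = {'data': [8, 8, 1, 548], 'nested': {'a': [7, 1]}}; shallow = {'data': [8, 8, 1, 548], 'nested': {'a': [7, 1]}}
`original['nested']['a'].append(601)` → original = {'data': [8, 8, 1, 548], 'nested': {'a': [7, 1, 601]}}; shallow = {'data': [8, 8, 1, 548], 'nested': {'a': [7, 1, 601]}}
`print(shallow['data'])` → prints [8, 8, 1, 548]
`print(shallow['nested']['a'])` → prints [7, 1, 601]
`print(deep['data'])` → prints [8, 8, 1]
`print(deep['nested']['a'])` → prints [7, 1]

Answer:
[8, 8, 1, 548]
[7, 1, 601]
[8, 8, 1]
[7, 1]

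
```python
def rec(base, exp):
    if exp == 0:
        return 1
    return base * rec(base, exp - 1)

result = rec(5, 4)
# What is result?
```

rec(5, 4) = 5 * 5 * 5 * 5 = 625

Answer: 625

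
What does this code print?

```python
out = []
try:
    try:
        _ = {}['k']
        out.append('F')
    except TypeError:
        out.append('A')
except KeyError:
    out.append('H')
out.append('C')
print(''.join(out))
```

Execution trace: 'H' (outer except KeyError) → 'C' (after the try/except). Output: HC

Answer: HC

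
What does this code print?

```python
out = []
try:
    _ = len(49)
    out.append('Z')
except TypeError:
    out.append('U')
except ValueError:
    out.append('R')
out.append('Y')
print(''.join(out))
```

Execution trace: 'U' (except TypeError) → 'Y' (after the try/except). Output: UY

Answer: UY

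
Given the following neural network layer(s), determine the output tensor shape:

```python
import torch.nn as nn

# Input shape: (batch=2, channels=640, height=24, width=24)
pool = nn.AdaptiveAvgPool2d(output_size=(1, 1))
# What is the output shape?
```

Input: (2, 640, 24, 24) -> Output: (2, 640, 1, 1)

Answer: (2, 640, 1, 1)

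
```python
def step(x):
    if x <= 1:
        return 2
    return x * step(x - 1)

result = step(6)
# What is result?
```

step(6) = 6 * 5 * 4 * 3 * 2 * 2 = 1440

Answer: 1440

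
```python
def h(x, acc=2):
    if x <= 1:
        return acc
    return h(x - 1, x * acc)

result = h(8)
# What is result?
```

Accumulator trace (n, acc): (8, 2) -> (7, 16) -> (6, 112) -> (5, 672) -> (4, 3360) -> (3, 13440) -> (2, 40320) -> (1, 80640) -> return 80640

Answer: 80640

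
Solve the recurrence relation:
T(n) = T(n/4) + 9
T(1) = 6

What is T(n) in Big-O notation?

Each step divides n by 4 and adds 9. After log_4(n) steps we reach T(1)=6. So T(n) = 9·log_4(n) + 6 = O(log n).

Answer: O(log n)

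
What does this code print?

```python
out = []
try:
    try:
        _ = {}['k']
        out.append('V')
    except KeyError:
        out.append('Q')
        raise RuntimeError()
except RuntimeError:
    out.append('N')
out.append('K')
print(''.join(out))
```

Execution trace: 'Q' (except KeyError) → 'N' (outer except RuntimeError) → 'K' (after the try/except). Output: QNK

Answer: QNK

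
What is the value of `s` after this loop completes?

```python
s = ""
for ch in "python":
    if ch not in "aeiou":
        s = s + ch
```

Remove vowels from 'python'
`s` takes the values: "" → "p" → "py" → "pyt" → "pyth" → "pythn"

Answer: "pythn"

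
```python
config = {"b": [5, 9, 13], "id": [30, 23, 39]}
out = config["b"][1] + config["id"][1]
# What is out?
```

Trace:
`config = {"b": [5, 9, 13], "id": [30, 23, 39]}` → config = {'b': [5, 9, 13], 'id': [30, 23, 39]}
`out = config["b"][1] + config["id"][1]` → out = 32
So out = 32

Answer: 32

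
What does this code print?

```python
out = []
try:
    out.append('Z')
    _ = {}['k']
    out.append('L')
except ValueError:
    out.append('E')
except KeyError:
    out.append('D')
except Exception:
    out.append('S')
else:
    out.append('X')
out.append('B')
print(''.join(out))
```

Execution trace: 'Z' (try body) → 'D' (except KeyError) → 'B' (after the try/except). Output: ZDB

Answer: ZDB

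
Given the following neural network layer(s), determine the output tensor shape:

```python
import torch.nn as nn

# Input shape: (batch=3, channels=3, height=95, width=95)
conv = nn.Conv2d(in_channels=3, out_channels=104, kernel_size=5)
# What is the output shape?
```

Input: (3, 3, 95, 95) -> Output: (3, 104, 91, 91)

Answer: (3, 104, 91, 91)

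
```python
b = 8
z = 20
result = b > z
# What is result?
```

Trace:
`b = 8` → b = 8
`z = 20` → z = 20
`result = b > z` → result = False
So result = False

Answer: False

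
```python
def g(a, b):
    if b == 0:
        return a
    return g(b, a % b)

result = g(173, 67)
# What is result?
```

g(173, 67) -> g(67, 39) -> g(39, 28) -> g(28, 11) -> g(11, 6) -> g(6, 5) -> g(5, 1) -> g(1, 0) -> 1

Answer: 1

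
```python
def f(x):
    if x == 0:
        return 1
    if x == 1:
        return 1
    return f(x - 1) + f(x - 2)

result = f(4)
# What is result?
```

Build up from base cases: f(0)=1, f(1)=1, f(2)=2, f(3)=3, f(4)=5

Answer: 5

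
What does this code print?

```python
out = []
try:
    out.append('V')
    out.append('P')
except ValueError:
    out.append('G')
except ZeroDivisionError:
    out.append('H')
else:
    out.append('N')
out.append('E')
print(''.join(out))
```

Execution trace: 'V' (try body) → 'P' (try body, no exception) → 'N' (else) → 'E' (after the try/except). Output: VPNE

Answer: VPNE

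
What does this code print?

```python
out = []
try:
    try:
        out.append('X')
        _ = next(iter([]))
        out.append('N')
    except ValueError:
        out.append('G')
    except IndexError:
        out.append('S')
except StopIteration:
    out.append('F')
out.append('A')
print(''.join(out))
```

Execution trace: 'X' (try body) → 'F' (outer except StopIteration) → 'A' (after the try/except). Output: XFA

Answer: XFA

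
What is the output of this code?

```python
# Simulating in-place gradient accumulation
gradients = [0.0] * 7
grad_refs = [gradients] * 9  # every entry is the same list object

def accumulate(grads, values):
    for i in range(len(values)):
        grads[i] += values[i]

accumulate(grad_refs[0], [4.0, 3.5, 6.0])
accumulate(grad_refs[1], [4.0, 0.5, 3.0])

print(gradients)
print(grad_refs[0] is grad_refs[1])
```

Key concept: gradient accumulation aliasing.
Step by step:
`gradients = [0.0] * 7` → gradients = [0.0, 0.0, 0.0, 0.0, 0.0, 0.0, 0.0]
`grad_refs = [gradients] * 9` → grad_refs = [[0.0, 0.0, 0.0, 0.0, 0.0, 0.0, 0.0], [0.0, 0.0, 0.0, 0.0, 0.0, 0.0, 0.0], [0.0, 0.0, 0.0, 0.0, 0.0, 0.0, 0.0], [0.0, 0.0, 0.0, 0.0, 0.0, 0.0, 0.0], [0.0, 0.0, 0.0, 0.0, 0.0, 0.0, 0.0], [0.0, 0.0, 0.0, 0.0, 0.0, 0.0, 0.0], [0.0, 0.0, 0.0, 0.0, 0.0, 0.0, 0.0], [0.0, 0.0, 0.0, 0.0, 0.0, 0.0, 0.0], [0.0, 0.0, 0.0, 0.0, 0.0, 0.0, 0.0]]
`accumulate(grad_refs[0], [4.0, 3.5, 6.0])` → gradients = [4.0, 3.5, 6.0, 0.0, 0.0, 0.0, 0.0]; grad_refs = [[4.0, 3.5, 6.0, 0.0, 0.0, 0.0, 0.0], [4.0, 3.5, 6.0, 0.0, 0.0, 0.0, 0.0], [4.0, 3.5, 6.0, 0.0, 0.0, 0.0, 0.0], [4.0, 3.5, 6.0, 0.0, 0.0, 0.0, 0.0], [4.0, 3.5, 6.0, 0.0, 0.0, 0.0, 0.0], [4.0, 3.5, 6.0, 0.0, 0.0, 0.0, 0.0], [4.0, 3.5, 6.0, 0.0, 0.0, 0.0, 0.0], [4.0, 3.5, 6.0, 0.0, 0.0, 0.0, 0.0], [4.0, 3.5, 6.0, 0.0, 0.0, 0.0, 0.0]]
`accumulate(grad_refs[1], [4.0, 0.5, 3.0])` → gradients = [8.0, 4.0, 9.0, 0.0, 0.0, 0.0, 0.0]; grad_refs = [[8.0, 4.0, 9.0, 0.0, 0.0, 0.0, 0.0], [8.0, 4.0, 9.0, 0.0, 0.0, 0.0, 0.0], [8.0, 4.0, 9.0, 0.0, 0.0, 0.0, 0.0], [8.0, 4.0, 9.0, 0.0, 0.0, 0.0, 0.0], [8.0, 4.0, 9.0, 0.0, 0.0, 0.0, 0.0], [8.0, 4.0, 9.0, 0.0, 0.0, 0.0, 0.0], [8.0, 4.0, 9.0, 0.0, 0.0, 0.0, 0.0], [8.0, 4.0, 9.0, 0.0, 0.0, 0.0, 0.0], [8.0, 4.0, 9.0, 0.0, 0.0, 0.0, 0.0]]
`print(gradients)` → prints [8.0, 4.0, 9.0, 0.0, 0.0, 0.0, 0.0]
`print(grad_refs[0] is grad_refs[1])` → prints True

Answer:
[8.0, 4.0, 9.0, 0.0, 0.0, 0.0, 0.0]
True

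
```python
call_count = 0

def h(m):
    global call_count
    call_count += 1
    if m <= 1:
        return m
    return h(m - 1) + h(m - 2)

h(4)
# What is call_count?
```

Calls(m) = 1 + Calls(m-1) + Calls(m-2); Calls(0)=Calls(1)=1. For m=4 this gives 9.

Answer: 9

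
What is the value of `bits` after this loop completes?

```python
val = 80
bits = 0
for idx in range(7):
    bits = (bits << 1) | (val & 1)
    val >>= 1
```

Reverse lowest 7 bits of 80
`bits` takes the values: 0 → 1 → 2 → 5

Answer: 5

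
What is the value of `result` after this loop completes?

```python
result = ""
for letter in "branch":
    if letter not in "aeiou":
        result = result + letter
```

Remove vowels from 'branch'
`result` takes the values: "" → "b" → "br" → "brn" → "brnc" → "brnch"

Answer: "brnch"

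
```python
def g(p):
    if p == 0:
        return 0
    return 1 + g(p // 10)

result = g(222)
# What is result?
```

Count of digits of 222: 3

Answer: 3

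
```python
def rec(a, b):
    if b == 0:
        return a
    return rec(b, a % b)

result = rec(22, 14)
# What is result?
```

rec(22, 14) -> rec(14, 8) -> rec(8, 6) -> rec(6, 2) -> rec(2, 0) -> 2

Answer: 2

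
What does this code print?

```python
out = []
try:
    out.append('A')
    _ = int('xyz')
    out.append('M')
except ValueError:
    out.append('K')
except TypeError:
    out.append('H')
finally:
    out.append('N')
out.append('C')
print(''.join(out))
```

Execution trace: 'A' (try body) → 'K' (except ValueError) → 'N' (finally) → 'C' (after the try/except). Output: AKNC

Answer: AKNC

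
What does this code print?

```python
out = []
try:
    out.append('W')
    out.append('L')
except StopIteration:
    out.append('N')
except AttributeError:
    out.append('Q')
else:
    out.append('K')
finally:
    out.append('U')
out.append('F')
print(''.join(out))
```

Execution trace: 'W' (try body) → 'L' (try body, no exception) → 'K' (else) → 'U' (finally) → 'F' (after the try/except). Output: WLKUF

Answer: WLKUF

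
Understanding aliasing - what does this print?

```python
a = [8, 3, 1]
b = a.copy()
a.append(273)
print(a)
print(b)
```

Key concept: list.copy() creates independent copy.
Step by step:
`a = [8, 3, 1]` → a = [8, 3, 1]
`b = a.copy()` → b = [8, 3, 1]
`a.append(273)` → a = [8, 3, 1, 273]
`print(a)` → prints [8, 3, 1, 273]
`print(b)` → prints [8, 3, 1]

Answer:
[8, 3, 1, 273]
[8, 3, 1]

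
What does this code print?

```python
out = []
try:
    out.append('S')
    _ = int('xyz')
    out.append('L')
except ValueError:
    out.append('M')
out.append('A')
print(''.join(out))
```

Execution trace: 'S' (try body) → 'M' (except ValueError) → 'A' (after the try/except). Output: SMA

Answer: SMA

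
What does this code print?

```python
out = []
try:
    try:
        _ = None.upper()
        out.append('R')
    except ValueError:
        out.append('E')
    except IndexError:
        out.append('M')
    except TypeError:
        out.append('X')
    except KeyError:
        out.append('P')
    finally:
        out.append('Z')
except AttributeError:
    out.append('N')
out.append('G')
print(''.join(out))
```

Execution trace: 'Z' (finally) → 'N' (outer except AttributeError) → 'G' (after the try/except). Output: ZNG

Answer: ZNG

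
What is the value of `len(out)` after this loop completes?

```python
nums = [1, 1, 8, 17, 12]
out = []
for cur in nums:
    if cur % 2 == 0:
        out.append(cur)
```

Count even numbers in [1, 1, 8, 17, 12]
`out` takes the values: [] → [8] → [8, 12]
So `len(out)` = 2

Answer: 2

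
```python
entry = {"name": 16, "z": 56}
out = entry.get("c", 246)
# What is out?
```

Trace:
`entry = {"name": 16, "z": 56}` → entry = {'name': 16, 'z': 56}
`out = entry.get("c", 246)` → out = 246
So out = 246

Answer: 246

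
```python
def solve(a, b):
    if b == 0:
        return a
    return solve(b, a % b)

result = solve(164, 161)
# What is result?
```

solve(164, 161) -> solve(161, 3) -> solve(3, 2) -> solve(2, 1) -> solve(1, 0) -> 1

Answer: 1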